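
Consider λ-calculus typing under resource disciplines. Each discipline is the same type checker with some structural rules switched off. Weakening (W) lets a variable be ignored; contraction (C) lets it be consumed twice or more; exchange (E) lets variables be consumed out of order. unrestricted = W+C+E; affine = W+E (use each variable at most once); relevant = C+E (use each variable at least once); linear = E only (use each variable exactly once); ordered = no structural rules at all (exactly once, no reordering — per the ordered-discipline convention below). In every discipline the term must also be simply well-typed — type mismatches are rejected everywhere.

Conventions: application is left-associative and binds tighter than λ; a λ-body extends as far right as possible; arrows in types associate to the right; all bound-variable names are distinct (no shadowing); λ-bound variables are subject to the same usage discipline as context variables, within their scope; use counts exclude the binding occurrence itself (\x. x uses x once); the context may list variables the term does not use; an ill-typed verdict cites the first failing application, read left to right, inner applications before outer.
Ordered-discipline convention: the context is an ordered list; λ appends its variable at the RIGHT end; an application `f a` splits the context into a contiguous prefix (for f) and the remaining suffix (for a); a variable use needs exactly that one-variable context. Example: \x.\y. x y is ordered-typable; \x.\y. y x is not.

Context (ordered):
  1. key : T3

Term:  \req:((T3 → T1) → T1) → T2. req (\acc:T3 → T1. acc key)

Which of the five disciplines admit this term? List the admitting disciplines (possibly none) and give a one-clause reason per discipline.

admitting disciplines: linear, affine, relevant, unrestricted
usage: key: 1×, req (λ-bound): 1×, acc (λ-bound): 1×
use order (left to right): req, acc, key
typing: well-typed — term : (((T3 → T1) → T1) → T2) → T2
ordered: ✗, no ordered split (uses run req, acc, key)
linear: ✓, single use per variable (key, req, acc)
affine: ✓, key, req, acc: no repeats, contraction unneeded
relevant: ✓, every one of key, req, acc appears
unrestricted: ✓, typability at (((T3 → T1) → T1) → T2) → T2 is all that's needed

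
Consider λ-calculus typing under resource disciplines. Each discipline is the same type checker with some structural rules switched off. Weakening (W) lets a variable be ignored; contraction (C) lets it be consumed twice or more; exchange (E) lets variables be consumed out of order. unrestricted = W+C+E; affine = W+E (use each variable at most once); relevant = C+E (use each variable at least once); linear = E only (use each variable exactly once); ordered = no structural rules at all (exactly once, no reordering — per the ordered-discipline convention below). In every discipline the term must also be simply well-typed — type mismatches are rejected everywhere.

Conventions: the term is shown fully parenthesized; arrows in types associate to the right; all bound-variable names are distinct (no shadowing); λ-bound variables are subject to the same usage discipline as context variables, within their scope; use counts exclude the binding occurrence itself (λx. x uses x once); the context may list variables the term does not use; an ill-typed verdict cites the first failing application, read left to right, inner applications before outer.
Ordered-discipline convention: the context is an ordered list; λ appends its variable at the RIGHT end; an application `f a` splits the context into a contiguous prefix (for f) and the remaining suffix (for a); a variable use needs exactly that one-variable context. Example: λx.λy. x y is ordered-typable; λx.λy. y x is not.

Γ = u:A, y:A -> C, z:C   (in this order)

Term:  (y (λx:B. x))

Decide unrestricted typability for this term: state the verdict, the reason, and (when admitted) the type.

no — not simply typable
use counts: u ×0, y ×1, z ×0, x (λ-bound) ×1
use order (left to right): y, x
typing: ill-typed: an argument B -> B mismatches the expected A
all disciplines: ordered ✗; linear ✗; affine ✗; relevant ✗; unrestricted ✗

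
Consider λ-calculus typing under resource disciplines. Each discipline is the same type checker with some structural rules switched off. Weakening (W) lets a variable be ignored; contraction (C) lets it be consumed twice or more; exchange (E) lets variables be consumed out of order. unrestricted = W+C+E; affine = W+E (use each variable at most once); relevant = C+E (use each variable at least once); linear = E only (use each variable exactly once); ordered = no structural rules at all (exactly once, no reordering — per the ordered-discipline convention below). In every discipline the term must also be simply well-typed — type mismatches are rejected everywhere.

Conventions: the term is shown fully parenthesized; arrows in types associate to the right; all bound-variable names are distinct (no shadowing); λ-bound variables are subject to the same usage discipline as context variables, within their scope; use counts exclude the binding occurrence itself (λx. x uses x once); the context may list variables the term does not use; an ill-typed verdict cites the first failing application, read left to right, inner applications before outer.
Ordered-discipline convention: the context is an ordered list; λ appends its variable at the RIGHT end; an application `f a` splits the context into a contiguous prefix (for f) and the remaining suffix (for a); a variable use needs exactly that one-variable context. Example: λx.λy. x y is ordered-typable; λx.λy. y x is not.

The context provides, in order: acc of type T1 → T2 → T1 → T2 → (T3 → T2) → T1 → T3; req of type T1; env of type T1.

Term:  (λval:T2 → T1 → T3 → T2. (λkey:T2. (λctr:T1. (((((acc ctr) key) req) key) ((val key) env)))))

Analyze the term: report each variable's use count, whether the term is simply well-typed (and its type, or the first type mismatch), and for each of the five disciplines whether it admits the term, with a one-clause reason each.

use counts: acc: 1×; req: 1×; env: 1×; val (bound): 1×; key (bound): 3×; ctr (bound): 1×
left-to-right use order: acc, ctr, key, req, key, val, key, env
typing: well-typed — term : (T2 → T1 → T3 → T2) → T2 → T1 → T1 → T3
ordered: ✗ — uses contraction: key ×3
linear: ✗ — uses contraction: key ×3
affine: ✗ — uses contraction: key ×3
relevant: ✓ — none of acc, req, env, val, key, ctr goes unused
unrestricted: ✓ — simply typable at (T2 → T1 → T3 → T2) → T2 → T1 → T1 → T3; W, C, E all held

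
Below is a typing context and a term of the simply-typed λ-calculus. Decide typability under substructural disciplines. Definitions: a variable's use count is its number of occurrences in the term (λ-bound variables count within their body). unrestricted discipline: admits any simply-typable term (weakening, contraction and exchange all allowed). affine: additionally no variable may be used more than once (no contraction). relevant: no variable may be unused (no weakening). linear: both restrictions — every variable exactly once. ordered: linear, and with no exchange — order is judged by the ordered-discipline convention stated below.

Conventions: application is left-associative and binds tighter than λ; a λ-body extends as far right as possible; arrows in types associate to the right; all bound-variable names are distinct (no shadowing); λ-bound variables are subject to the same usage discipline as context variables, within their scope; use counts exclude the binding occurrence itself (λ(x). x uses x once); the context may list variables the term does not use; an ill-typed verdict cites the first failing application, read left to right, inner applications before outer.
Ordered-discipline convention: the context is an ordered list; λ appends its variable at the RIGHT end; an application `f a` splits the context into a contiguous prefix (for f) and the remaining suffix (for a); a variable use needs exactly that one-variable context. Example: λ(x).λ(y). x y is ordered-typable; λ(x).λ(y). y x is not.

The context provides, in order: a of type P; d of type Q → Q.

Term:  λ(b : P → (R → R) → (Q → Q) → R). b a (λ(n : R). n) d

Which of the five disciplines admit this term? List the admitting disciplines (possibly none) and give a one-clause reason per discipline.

admitted by: linear, affine, relevant, unrestricted
usage: a: 1×; d: 1×; b (λ-bound): 1×; n (λ-bound): 1×
left-to-right use order: b, a, n, d
typing: well-typed — term : (P → (R → R) → (Q → Q) → R) → R
ordered ✗ (needs exchange: uses follow b, a, n, d)
linear ✓ (each of a, d, b, n used exactly once)
affine ✓ (no duplicate uses among a, d, b, n)
relevant ✓ (none of a, d, b, n goes unused)
unrestricted ✓ (simply typable at (P → (R → R) → (Q → Q) → R) → R; W, C, E all held)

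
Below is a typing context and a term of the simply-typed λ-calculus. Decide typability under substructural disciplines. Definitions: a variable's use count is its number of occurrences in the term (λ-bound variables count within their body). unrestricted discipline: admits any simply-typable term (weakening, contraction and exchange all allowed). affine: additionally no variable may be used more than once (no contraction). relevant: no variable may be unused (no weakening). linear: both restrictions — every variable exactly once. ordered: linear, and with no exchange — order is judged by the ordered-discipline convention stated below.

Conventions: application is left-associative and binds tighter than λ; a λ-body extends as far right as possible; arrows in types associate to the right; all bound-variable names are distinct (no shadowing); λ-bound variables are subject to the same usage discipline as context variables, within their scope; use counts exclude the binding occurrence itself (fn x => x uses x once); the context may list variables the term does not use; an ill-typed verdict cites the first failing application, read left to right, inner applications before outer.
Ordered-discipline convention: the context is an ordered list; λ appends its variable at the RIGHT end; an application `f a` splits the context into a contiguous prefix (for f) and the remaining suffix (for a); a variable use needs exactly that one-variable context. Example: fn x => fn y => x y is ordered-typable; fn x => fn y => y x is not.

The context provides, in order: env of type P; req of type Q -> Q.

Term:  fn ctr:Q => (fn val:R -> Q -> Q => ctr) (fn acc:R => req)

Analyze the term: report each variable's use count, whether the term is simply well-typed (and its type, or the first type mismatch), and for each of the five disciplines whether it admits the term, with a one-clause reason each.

counts: env: 0×, req: 1×, ctr (bound): 1×, val (bound): 0×, acc (bound): 0×
use order (left to right): ctr, req
typing: well-typed at Q -> Q
ordered: ✗, env, val, acc never used (weakening)
linear: ✗, env, val, acc never used (weakening)
affine: ✓, env, req, ctr, val, acc: no repeats, contraction unneeded
relevant: ✗, env, val, acc never used (weakening)
unrestricted: ✓, well-typed at Q -> Q; no restrictions here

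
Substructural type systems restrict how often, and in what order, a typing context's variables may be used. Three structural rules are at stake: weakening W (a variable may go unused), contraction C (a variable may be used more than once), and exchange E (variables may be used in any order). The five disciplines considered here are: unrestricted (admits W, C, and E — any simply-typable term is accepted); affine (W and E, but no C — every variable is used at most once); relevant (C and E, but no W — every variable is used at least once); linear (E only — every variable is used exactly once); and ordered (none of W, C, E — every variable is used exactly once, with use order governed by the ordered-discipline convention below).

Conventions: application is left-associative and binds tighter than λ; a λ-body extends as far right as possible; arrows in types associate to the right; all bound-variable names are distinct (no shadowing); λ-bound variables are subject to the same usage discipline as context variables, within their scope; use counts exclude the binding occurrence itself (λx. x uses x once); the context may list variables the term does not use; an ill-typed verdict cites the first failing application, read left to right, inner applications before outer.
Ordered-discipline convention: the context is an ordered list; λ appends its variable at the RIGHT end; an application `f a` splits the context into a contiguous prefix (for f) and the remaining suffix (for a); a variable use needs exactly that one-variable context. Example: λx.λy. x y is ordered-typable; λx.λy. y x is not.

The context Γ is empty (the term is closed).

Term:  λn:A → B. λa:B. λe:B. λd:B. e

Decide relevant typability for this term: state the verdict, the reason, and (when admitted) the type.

no — unused: n, a, d — weakening required
counts: n (λ-bound) ×0; a (λ-bound) ×0; e (λ-bound) ×1; d (λ-bound) ×0
left-to-right use order: e
typing: the term checks, with type (A → B) → B → B → B → B
all disciplines: ordered ✗; linear ✗; affine ✓; relevant ✗; unrestricted ✓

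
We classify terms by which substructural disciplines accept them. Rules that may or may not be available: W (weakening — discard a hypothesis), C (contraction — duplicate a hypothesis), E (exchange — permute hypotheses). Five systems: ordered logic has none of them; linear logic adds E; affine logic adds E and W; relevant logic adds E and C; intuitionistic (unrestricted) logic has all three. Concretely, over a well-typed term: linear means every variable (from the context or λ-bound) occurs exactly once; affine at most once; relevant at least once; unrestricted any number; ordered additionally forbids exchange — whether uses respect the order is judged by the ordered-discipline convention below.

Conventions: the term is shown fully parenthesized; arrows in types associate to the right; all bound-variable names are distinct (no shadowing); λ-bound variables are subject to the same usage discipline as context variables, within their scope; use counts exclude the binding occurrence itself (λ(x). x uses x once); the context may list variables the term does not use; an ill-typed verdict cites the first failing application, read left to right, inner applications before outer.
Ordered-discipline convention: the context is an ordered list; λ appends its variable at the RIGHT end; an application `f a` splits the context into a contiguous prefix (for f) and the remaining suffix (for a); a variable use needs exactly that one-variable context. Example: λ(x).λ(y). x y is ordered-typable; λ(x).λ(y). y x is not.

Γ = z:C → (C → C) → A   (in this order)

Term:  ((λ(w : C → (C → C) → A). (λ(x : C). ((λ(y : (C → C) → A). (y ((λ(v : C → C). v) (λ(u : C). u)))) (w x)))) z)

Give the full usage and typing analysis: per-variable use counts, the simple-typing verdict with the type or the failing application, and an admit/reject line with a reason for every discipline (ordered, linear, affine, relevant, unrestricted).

use counts: z ×1, w [bound] ×1, x [bound] ×1, y [bound] ×1, v [bound] ×1, u [bound] ×1
uses in reading order: y, v, u, w, x, z
typing: well-typed at C → A
ordered: ✓ — single-use (z, w, x, y, v, u), ordered derivation ok
linear: ✓ — exactly-once usage across z, w, x, y, v, u
affine: ✓ — none of z, w, x, y, v, u used more than once
relevant: ✓ — none of z, w, x, y, v, u goes unused
unrestricted: ✓ — type-checks (C → A) and nothing is barred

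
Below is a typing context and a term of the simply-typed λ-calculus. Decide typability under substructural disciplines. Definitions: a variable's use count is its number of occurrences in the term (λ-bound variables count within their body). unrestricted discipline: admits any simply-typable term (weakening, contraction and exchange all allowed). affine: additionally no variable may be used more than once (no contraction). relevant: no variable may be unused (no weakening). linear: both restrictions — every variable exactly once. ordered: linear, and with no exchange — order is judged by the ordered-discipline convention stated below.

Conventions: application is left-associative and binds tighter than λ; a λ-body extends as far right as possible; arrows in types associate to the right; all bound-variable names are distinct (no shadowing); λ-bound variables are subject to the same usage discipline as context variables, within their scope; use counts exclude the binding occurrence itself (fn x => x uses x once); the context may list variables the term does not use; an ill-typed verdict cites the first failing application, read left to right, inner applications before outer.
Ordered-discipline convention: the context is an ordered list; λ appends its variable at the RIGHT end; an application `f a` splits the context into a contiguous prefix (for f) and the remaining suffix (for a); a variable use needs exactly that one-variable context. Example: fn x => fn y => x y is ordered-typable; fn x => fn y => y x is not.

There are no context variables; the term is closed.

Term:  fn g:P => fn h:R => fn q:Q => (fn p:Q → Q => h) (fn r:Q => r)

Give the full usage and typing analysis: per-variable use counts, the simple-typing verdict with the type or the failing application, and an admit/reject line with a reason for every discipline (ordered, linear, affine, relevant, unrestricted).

variable uses: g (bound)=0, h (bound)=1, q (bound)=0, p (bound)=0, r (bound)=1
order of uses: h, r
typing: well-typed — term : P → R → Q → R
ordered ✗ (g, q, p left unused)
linear ✗ (g, q, p left unused)
affine ✓ (at most one use each (g, h, q, p, r))
relevant ✗ (g, q, p left unused)
unrestricted ✓ (type-checks (P → R → Q → R) and nothing is barred)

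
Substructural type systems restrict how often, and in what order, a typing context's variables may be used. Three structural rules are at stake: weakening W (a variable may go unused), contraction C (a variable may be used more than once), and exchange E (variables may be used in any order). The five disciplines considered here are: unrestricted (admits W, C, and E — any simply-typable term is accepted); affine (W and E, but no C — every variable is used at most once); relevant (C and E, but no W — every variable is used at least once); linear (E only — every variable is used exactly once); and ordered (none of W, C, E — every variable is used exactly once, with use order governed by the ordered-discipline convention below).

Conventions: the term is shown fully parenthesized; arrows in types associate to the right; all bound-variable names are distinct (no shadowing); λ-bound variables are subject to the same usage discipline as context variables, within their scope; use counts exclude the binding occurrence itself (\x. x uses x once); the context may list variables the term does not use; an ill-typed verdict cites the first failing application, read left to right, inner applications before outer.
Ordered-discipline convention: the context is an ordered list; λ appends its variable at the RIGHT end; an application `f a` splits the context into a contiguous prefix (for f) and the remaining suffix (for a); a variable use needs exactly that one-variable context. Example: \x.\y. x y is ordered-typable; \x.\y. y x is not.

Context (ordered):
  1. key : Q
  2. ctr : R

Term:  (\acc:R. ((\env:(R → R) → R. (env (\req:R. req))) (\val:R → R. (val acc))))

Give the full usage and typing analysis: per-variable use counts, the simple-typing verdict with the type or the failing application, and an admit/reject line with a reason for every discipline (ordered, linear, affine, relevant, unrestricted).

use counts: key ×0, ctr ×0, acc [bound] ×1, env [bound] ×1, req [bound] ×1, val [bound] ×1
left-to-right use order: env, req, val, acc
typing: well-typed at R → R
ordered: ✗ — key, ctr left unused
linear: ✗ — key, ctr left unused
affine: ✓ — at most one use each (key, ctr, acc, env, req, val)
relevant: ✗ — key, ctr left unused
unrestricted: ✓ — type-checks (R → R) and nothing is barred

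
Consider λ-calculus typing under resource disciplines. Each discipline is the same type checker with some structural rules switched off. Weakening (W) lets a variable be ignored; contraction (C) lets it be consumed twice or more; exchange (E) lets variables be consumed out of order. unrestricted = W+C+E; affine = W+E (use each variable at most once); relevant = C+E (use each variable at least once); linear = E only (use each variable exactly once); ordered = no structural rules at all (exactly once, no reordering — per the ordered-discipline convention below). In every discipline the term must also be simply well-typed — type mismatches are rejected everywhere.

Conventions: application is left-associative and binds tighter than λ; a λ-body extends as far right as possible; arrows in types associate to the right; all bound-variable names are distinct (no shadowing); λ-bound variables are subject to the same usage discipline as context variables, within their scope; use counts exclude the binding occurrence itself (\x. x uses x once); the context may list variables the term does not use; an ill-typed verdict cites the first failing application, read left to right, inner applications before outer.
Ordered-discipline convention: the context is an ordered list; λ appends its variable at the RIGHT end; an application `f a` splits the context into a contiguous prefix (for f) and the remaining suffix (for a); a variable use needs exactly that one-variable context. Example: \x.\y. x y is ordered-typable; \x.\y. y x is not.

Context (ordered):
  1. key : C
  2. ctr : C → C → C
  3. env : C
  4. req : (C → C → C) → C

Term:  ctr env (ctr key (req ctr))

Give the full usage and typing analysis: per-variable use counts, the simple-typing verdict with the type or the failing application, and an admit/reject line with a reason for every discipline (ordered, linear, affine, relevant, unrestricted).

use counts: key=1, ctr=3, env=1, req=1
uses in reading order: ctr, env, ctr, key, req, ctr
typing: the term checks, with type C
ordered ✗ (needs contraction — ctr ×3)
linear ✗ (needs contraction — ctr ×3)
affine ✗ (needs contraction — ctr ×3)
relevant ✓ (key, ctr, env, req: all used, weakening unneeded)
unrestricted ✓ (type-checks (C) and nothing is barred)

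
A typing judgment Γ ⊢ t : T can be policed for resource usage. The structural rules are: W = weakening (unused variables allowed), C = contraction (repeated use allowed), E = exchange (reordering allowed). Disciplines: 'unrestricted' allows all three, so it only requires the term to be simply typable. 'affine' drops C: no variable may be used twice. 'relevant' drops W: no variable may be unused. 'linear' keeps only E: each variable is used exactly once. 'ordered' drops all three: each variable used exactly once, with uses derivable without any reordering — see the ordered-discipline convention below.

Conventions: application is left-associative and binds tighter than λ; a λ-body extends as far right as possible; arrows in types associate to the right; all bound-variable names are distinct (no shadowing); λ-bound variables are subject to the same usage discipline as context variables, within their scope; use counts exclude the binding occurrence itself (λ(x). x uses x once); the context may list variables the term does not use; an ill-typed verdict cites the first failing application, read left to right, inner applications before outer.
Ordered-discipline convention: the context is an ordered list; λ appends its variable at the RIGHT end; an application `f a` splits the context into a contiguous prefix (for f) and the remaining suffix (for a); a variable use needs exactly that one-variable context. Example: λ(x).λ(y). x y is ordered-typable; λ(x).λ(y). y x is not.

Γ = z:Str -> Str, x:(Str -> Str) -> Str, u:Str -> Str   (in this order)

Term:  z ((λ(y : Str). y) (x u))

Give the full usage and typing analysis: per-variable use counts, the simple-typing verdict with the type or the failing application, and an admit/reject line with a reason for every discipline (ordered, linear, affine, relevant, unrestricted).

use counts: z ×1, x ×1, u ×1, y [bound] ×1
use order (left to right): z, y, x, u
typing: well-typed — term : Str
ordered ✓ (one use each (z, x, u, y); ordered split holds)
linear ✓ (single use per variable (z, x, u, y))
affine ✓ (none of z, x, u, y used more than once)
relevant ✓ (z, x, u, y: all used, weakening unneeded)
unrestricted ✓ (type-checks (Str) and nothing is barred)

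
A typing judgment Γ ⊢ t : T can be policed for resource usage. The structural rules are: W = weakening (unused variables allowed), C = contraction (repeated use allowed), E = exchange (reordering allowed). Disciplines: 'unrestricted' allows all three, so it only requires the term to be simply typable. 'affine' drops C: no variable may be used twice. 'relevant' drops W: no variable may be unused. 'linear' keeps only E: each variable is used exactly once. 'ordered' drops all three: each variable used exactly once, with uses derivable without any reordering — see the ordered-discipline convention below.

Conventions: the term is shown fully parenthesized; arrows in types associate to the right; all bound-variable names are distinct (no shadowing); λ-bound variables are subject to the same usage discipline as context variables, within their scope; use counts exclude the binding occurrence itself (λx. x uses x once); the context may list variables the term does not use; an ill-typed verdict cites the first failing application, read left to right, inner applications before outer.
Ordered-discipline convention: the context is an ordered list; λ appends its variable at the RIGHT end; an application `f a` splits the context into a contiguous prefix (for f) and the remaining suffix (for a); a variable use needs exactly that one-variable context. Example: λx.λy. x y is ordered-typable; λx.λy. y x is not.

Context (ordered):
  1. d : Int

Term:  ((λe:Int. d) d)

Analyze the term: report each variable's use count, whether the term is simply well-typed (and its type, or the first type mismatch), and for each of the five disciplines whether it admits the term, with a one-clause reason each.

use counts: d: 2; e (λ-bound): 0
uses in reading order: d, d
typing: ✓ — Int
ordered ✗ (d ×2 used more than once (contraction); needs weakening: e unused)
linear ✗ (d ×2 used more than once (contraction); needs weakening: e unused)
affine ✗ (d ×2 used more than once (contraction))
relevant ✗ (needs weakening: e unused)
unrestricted ✓ (well-typed at Int; no restrictions here)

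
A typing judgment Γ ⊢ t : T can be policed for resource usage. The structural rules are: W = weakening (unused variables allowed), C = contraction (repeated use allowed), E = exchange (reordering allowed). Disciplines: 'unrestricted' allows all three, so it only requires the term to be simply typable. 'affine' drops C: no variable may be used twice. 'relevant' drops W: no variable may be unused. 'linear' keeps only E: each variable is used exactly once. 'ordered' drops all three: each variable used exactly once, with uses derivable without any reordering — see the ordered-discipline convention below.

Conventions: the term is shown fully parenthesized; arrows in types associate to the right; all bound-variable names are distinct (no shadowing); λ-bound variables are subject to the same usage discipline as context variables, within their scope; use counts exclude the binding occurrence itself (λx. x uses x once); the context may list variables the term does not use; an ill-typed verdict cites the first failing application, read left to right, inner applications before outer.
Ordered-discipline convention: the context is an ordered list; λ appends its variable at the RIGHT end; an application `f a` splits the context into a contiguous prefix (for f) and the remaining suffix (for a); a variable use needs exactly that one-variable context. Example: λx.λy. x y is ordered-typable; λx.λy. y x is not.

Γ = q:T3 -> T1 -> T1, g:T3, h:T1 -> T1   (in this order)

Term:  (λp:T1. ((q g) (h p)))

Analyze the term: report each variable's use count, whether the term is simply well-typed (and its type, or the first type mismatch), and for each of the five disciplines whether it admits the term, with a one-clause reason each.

counts: q: 1×, g: 1×, h: 1×, p (λ-bound): 1×
left-to-right use order: q, g, h, p
typing: the term checks, with type T1 -> T1
ordered: ✓, one use each (q, g, h, p); ordered split holds
linear: ✓, each of q, g, h, p used exactly once
affine: ✓, at most one use each (q, g, h, p)
relevant: ✓, q, g, h, p: all used, weakening unneeded
unrestricted: ✓, type-checks (T1 -> T1) and nothing is barred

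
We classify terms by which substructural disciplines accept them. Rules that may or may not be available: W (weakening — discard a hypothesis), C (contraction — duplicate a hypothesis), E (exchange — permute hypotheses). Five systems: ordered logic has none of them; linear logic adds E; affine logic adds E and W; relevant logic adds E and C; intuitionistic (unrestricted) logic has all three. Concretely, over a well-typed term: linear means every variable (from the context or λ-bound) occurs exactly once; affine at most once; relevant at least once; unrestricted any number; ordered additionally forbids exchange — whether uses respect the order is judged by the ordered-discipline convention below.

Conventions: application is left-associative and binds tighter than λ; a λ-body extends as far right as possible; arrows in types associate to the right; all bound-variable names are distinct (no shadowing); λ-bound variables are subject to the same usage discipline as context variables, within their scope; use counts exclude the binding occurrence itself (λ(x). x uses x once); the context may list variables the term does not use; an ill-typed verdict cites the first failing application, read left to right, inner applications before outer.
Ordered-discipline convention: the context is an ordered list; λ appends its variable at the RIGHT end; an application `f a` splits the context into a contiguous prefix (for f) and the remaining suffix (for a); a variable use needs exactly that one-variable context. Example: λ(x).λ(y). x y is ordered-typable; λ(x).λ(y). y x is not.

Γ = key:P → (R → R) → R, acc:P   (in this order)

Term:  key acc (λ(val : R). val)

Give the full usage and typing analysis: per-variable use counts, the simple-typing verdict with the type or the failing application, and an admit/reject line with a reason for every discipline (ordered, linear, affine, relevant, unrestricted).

use counts: key=1, acc=1, val (λ-bound)=1
order of uses: key, acc, val
typing: well-typed — term : R
ordered: ✓ — key, acc, val: once each, no exchange needed
linear: ✓ — key, acc, val: one use apiece
affine: ✓ — at most one use each (key, acc, val)
relevant: ✓ — at least one use each (key, acc, val)
unrestricted: ✓ — simply typable at R; W, C, E all held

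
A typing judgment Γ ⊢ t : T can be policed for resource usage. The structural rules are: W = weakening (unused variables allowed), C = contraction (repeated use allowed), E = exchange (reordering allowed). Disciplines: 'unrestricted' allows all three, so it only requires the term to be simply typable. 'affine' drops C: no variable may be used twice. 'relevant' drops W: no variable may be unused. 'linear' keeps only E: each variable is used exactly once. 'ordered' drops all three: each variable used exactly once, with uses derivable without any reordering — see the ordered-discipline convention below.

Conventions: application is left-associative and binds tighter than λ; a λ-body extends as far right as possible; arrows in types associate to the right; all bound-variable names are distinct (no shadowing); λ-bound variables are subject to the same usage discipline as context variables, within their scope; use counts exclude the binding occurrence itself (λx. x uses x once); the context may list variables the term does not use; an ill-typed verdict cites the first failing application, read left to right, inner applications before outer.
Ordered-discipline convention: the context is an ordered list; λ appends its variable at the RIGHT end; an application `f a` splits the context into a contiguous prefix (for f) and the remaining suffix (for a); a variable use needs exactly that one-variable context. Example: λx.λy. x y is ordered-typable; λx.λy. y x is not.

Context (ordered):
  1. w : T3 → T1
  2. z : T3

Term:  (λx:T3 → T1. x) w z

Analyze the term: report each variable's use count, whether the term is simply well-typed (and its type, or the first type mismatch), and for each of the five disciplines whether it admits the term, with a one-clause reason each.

usage: w: 1, z: 1, x [bound]: 1
uses in reading order: x, w, z
typing: the term checks, with type T1
ordered: ✓, w, z, x once each; derivable with no W/C/E
linear: ✓, single use per variable (w, z, x)
affine: ✓, no duplicate uses among w, z, x
relevant: ✓, at least one use each (w, z, x)
unrestricted: ✓, type-checks (T1) and nothing is barred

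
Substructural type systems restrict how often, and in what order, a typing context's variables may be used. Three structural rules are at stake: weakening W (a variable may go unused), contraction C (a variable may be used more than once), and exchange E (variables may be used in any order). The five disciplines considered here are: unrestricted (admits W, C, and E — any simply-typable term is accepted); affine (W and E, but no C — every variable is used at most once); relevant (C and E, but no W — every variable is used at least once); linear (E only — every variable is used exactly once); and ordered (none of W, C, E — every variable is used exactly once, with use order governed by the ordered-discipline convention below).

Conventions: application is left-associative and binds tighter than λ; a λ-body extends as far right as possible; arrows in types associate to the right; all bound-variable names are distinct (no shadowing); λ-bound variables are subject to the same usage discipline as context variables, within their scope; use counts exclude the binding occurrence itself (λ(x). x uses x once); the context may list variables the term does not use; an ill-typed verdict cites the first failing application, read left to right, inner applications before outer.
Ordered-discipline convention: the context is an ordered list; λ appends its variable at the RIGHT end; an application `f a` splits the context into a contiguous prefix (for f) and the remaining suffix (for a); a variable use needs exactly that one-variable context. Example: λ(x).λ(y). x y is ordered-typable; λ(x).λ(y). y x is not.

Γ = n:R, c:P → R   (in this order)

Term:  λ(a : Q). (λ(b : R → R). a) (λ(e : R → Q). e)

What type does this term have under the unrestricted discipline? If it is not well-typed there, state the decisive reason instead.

not well-typed under unrestricted — fails simple typing
counts: n: 0×, c: 0×, a [bound]: 1×, b [bound]: 0×, e [bound]: 1×
left-to-right use order: a, e
typing: ill-typed: a function awaiting R → R gets (R → Q) → R → Q
across the five disciplines: ordered ✗; linear ✗; affine ✗; relevant ✗; unrestricted ✗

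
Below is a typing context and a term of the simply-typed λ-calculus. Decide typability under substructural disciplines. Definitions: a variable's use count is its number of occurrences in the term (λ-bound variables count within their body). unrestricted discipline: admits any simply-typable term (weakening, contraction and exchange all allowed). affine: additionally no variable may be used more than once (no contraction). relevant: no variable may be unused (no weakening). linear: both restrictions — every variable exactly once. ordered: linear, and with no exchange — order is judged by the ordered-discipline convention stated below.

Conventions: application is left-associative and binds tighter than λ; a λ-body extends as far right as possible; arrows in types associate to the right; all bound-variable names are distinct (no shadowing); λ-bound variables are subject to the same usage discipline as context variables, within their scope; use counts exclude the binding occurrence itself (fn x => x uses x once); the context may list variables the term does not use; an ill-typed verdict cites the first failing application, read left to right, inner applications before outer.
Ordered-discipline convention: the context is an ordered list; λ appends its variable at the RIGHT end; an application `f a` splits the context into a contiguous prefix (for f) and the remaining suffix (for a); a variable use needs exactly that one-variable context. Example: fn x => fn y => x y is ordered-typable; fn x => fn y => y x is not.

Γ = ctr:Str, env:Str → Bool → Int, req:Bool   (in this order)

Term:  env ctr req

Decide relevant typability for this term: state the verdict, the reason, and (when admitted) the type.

yes — every one of ctr, env, req appears; term : Int
counts: ctr=1, env=1, req=1
left-to-right use order: env, ctr, req
typing: ✓ — Int
summary: ordered ✗; linear ✓; affine ✓; relevant ✓; unrestricted ✓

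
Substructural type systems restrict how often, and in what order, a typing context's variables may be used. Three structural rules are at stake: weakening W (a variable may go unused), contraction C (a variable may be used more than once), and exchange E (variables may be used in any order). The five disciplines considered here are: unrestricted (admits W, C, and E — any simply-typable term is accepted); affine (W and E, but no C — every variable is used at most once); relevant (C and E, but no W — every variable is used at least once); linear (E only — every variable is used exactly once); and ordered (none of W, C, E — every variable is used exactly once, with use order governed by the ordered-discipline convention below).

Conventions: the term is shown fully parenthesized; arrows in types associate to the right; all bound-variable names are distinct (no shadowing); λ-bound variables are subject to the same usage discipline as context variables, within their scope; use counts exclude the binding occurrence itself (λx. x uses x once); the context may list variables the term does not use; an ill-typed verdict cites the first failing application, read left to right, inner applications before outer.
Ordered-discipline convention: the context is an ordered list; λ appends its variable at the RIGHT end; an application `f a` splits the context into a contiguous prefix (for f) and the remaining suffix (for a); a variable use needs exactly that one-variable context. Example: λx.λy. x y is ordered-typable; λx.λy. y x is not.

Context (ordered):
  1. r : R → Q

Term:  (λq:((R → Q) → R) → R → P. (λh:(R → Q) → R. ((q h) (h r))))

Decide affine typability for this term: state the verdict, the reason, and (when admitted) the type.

no — uses contraction: h ×2
counts: r ×1, q (bound) ×1, h (bound) ×2
use order (left to right): q, h, h, r
typing: well-typed — term : (((R → Q) → R) → R → P) → ((R → Q) → R) → P
per-discipline verdicts: ordered ✗; linear ✗; affine ✗; relevant ✓; unrestricted ✓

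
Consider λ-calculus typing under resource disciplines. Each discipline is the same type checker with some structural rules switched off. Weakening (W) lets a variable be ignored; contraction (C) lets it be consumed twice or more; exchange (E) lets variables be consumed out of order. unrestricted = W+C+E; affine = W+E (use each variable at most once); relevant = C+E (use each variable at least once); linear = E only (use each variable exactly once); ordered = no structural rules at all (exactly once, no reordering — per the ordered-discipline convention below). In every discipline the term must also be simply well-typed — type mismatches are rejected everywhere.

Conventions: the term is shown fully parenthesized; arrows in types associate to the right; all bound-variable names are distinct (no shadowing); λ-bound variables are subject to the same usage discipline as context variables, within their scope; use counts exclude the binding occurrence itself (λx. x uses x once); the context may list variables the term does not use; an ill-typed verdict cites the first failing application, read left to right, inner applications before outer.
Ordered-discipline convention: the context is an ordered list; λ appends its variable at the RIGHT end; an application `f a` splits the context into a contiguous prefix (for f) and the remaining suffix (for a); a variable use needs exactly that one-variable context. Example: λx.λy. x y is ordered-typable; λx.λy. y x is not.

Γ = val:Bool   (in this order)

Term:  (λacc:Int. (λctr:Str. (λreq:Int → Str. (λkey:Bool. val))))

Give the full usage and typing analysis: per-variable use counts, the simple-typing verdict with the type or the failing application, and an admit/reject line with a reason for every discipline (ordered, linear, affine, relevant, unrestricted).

usage: val: 1; acc (bound): 0; ctr (bound): 0; req (bound): 0; key (bound): 0
order of uses: val
typing: well-typed at Int → Str → (Int → Str) → Bool → Bool
ordered: ✗ — acc, ctr, req, key left unused
linear: ✗ — acc, ctr, req, key left unused
affine: ✓ — no duplicate uses among val, acc, ctr, req, key
relevant: ✗ — acc, ctr, req, key left unused
unrestricted: ✓ — typability at Int → Str → (Int → Str) → Bool → Bool is all that's needed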